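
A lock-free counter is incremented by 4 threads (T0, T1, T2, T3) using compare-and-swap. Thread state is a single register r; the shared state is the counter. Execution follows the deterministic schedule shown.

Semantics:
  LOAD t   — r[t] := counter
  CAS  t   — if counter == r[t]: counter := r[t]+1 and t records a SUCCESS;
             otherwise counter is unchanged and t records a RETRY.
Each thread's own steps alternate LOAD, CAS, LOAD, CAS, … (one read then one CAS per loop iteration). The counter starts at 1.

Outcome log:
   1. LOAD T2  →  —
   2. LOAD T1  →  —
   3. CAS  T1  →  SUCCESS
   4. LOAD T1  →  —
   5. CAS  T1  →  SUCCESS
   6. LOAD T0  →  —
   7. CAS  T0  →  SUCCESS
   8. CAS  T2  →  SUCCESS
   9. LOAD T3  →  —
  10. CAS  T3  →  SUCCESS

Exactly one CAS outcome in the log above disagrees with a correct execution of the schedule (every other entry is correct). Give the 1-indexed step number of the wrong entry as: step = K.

step = 8

Reference trace:
T2 LOAD — after: cnt=1, r=1 — load
T1 LOAD — after: cnt=1, r=1 — load
T1 CAS — after: cnt=2, r=1 — ok
T1 LOAD — after: cnt=2, r=2 — load
T1 CAS — after: cnt=3, r=2 — ok
T0 LOAD — after: cnt=3, r=3 — load
T0 CAS — after: cnt=4, r=3 — ok
T2 CAS — after: cnt=4, r=1 — retry
T3 LOAD — after: cnt=4, r=4 — load
T3 CAS — after: cnt=5, r=4 — ok
Flip is step 8.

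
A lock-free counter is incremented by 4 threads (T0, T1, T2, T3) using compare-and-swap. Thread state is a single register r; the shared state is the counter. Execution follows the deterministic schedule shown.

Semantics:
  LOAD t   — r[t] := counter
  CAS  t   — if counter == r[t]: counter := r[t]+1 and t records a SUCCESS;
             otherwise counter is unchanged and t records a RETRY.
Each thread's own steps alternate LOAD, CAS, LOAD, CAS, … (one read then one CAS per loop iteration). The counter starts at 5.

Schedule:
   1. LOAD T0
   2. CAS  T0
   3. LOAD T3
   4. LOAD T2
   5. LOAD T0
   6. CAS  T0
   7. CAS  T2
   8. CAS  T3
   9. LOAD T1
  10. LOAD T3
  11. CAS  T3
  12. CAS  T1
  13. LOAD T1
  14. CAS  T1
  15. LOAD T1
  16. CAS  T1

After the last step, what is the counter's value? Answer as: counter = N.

counter = 10

T0 LOAD — after: cnt=5, r=5 — load
T0 CAS — after: cnt=6, r=5 — ok
T3 LOAD — after: cnt=6, r=6 — load
T2 LOAD — after: cnt=6, r=6 — load
T0 LOAD — after: cnt=6, r=6 — load
T0 CAS — after: cnt=7, r=6 — ok
T2 CAS — after: cnt=7, r=6 — retry
T3 CAS — after: cnt=7, r=6 — retry
T1 LOAD — after: cnt=7, r=7 — load
T3 LOAD — after: cnt=7, r=7 — load
T3 CAS — after: cnt=8, r=7 — ok
T1 CAS — after: cnt=8, r=7 — retry
T1 LOAD — after: cnt=8, r=8 — load
T1 CAS — after: cnt=9, r=8 — ok
T1 LOAD — after: cnt=9, r=9 — load
T1 CAS — after: cnt=10, r=9 — ok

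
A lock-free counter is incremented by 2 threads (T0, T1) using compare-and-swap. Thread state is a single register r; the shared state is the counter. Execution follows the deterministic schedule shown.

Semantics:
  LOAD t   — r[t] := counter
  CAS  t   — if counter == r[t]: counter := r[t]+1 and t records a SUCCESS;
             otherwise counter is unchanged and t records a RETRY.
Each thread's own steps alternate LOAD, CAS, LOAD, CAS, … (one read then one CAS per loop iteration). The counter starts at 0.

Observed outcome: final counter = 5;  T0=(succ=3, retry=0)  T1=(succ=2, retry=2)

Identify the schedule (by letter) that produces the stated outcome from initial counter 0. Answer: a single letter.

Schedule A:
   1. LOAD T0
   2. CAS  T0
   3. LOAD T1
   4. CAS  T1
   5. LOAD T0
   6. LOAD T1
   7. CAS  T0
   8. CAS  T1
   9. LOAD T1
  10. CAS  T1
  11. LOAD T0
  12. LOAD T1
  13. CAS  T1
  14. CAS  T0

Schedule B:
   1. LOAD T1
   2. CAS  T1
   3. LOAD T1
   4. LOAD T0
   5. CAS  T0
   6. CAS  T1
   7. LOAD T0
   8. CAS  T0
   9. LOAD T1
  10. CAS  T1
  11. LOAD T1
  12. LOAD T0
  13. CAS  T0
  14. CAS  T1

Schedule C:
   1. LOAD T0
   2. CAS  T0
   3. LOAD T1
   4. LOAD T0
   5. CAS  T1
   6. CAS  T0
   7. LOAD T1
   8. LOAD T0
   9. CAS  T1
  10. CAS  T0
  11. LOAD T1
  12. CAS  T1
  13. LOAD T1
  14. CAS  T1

Tracing schedule B:
#1 T1 reads 0
#2 T1 CAS(0→1) writes; counter now 1
#3 T1 reads 1
#4 T0 reads 1
#5 T0 CAS(1→2) writes; counter now 2
#6 T1 CAS(1→2) fails; counter now 2
#7 T0 reads 2
#8 T0 CAS(2→3) writes; counter now 3
#9 T1 reads 3
#10 T1 CAS(3→4) writes; counter now 4
#11 T1 reads 4
#12 T0 reads 4
#13 T0 CAS(4→5) writes; counter now 5
#14 T1 CAS(4→5) fails; counter now 5

B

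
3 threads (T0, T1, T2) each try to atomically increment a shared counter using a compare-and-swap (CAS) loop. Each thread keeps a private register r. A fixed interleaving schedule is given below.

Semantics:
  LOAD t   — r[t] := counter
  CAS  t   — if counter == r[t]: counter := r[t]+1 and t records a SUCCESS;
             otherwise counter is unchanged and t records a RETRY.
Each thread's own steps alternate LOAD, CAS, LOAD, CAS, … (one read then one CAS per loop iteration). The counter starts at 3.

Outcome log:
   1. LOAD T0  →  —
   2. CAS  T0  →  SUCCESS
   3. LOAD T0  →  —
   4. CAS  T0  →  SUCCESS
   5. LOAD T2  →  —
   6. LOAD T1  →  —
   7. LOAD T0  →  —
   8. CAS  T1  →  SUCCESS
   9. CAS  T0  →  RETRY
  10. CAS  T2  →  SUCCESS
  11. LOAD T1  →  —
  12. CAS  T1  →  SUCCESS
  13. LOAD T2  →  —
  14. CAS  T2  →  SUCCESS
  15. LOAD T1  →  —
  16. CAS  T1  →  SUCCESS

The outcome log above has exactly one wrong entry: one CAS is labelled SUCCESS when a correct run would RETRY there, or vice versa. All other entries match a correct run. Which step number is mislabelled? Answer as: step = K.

step = 10

Correct run:
step 1: T0 LOAD ⇒ load; ctr=3 reg=3
step 2: T0 CAS ⇒ ok; ctr=4 reg=3
step 3: T0 LOAD ⇒ load; ctr=4 reg=4
step 4: T0 CAS ⇒ ok; ctr=5 reg=4
step 5: T2 LOAD ⇒ load; ctr=5 reg=5
step 6: T1 LOAD ⇒ load; ctr=5 reg=5
step 7: T0 LOAD ⇒ load; ctr=5 reg=5
step 8: T1 CAS ⇒ ok; ctr=6 reg=5
step 9: T0 CAS ⇒ retry; ctr=6 reg=5
step 10: T2 CAS ⇒ retry; ctr=6 reg=5
step 11: T1 LOAD ⇒ load; ctr=6 reg=6
step 12: T1 CAS ⇒ ok; ctr=7 reg=6
step 13: T2 LOAD ⇒ load; ctr=7 reg=7
step 14: T2 CAS ⇒ ok; ctr=8 reg=7
step 15: T1 LOAD ⇒ load; ctr=8 reg=8
step 16: T1 CAS ⇒ ok; ctr=9 reg=8
Log disagrees first at step 10.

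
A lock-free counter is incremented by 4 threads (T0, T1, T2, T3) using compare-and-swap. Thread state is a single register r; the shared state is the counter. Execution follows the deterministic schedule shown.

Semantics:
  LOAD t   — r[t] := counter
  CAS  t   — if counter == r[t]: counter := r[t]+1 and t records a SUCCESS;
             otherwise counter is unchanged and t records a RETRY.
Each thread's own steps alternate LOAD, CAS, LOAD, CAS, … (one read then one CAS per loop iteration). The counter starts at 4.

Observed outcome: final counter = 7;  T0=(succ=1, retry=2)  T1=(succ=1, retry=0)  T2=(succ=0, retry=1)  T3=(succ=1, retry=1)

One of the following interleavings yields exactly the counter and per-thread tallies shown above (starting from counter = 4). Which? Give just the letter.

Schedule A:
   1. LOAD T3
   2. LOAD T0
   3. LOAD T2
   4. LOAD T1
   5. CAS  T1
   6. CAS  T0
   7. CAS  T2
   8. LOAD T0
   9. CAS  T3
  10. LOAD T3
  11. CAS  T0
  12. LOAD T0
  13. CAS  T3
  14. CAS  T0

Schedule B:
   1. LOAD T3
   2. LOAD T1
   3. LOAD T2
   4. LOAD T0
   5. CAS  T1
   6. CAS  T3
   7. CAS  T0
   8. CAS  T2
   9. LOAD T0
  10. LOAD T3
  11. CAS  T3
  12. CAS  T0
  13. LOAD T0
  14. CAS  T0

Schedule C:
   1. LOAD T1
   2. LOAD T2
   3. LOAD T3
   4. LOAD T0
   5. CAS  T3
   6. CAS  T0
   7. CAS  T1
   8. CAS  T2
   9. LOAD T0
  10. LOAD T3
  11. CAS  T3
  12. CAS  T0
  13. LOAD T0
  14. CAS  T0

B

Run B:
[1] T3.load  rd  (counter 4, T3.r 4)
[2] T1.load  rd  (counter 4, T1.r 4)
[3] T2.load  rd  (counter 4, T2.r 4)
[4] T0.load  rd  (counter 4, T0.r 4)
[5] T1.cas  hit  (counter 5, T1.r 4)
[6] T3.cas  miss  (counter 5, T3.r 4)
[7] T0.cas  miss  (counter 5, T0.r 4)
[8] T2.cas  miss  (counter 5, T2.r 4)
[9] T0.load  rd  (counter 5, T0.r 5)
[10] T3.load  rd  (counter 5, T3.r 5)
[11] T3.cas  hit  (counter 6, T3.r 5)
[12] T0.cas  miss  (counter 6, T0.r 5)
[13] T0.load  rd  (counter 6, T0.r 6)
[14] T0.cas  hit  (counter 7, T0.r 6)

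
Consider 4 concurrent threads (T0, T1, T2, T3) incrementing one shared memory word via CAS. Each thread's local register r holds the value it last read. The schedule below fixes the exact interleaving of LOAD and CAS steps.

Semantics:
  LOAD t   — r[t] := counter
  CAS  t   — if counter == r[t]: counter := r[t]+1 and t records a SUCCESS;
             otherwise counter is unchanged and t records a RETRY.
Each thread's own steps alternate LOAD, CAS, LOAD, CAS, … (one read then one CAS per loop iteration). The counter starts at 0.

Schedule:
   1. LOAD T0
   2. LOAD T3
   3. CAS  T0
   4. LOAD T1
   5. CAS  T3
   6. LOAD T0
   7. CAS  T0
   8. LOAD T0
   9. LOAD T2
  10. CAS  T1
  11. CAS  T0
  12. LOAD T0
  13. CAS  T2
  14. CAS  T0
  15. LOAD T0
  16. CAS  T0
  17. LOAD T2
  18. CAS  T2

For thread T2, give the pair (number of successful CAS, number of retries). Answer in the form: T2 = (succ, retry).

T2 = (1, 1)

[1] T0.load  rd  (counter 0, T0.r 0)
[2] T3.load  rd  (counter 0, T3.r 0)
[3] T0.cas  hit  (counter 1, T0.r 0)
[4] T1.load  rd  (counter 1, T1.r 1)
[5] T3.cas  miss  (counter 1, T3.r 0)
[6] T0.load  rd  (counter 1, T0.r 1)
[7] T0.cas  hit  (counter 2, T0.r 1)
[8] T0.load  rd  (counter 2, T0.r 2)
[9] T2.load  rd  (counter 2, T2.r 2)
[10] T1.cas  miss  (counter 2, T1.r 1)
[11] T0.cas  hit  (counter 3, T0.r 2)
[12] T0.load  rd  (counter 3, T0.r 3)
[13] T2.cas  miss  (counter 3, T2.r 2)
[14] T0.cas  hit  (counter 4, T0.r 3)
[15] T0.load  rd  (counter 4, T0.r 4)
[16] T0.cas  hit  (counter 5, T0.r 4)
[17] T2.load  rd  (counter 5, T2.r 5)
[18] T2.cas  hit  (counter 6, T2.r 5)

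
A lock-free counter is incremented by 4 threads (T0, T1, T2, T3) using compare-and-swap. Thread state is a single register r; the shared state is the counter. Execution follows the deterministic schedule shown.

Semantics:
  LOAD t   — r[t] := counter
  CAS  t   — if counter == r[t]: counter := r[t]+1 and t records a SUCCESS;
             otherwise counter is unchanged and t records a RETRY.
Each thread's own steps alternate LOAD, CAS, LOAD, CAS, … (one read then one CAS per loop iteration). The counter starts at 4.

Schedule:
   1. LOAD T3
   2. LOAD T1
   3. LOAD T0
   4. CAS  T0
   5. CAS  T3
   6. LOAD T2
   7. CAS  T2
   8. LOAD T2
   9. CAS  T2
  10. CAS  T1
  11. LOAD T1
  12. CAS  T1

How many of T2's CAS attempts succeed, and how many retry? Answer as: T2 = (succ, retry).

[1] T3.load  rd  (counter 4, T3.r 4)
[2] T1.load  rd  (counter 4, T1.r 4)
[3] T0.load  rd  (counter 4, T0.r 4)
[4] T0.cas  hit  (counter 5, T0.r 4)
[5] T3.cas  miss  (counter 5, T3.r 4)
[6] T2.load  rd  (counter 5, T2.r 5)
[7] T2.cas  hit  (counter 6, T2.r 5)
[8] T2.load  rd  (counter 6, T2.r 6)
[9] T2.cas  hit  (counter 7, T2.r 6)
[10] T1.cas  miss  (counter 7, T1.r 4)
[11] T1.load  rd  (counter 7, T1.r 7)
[12] T1.cas  hit  (counter 8, T1.r 7)

T2 = (2, 0)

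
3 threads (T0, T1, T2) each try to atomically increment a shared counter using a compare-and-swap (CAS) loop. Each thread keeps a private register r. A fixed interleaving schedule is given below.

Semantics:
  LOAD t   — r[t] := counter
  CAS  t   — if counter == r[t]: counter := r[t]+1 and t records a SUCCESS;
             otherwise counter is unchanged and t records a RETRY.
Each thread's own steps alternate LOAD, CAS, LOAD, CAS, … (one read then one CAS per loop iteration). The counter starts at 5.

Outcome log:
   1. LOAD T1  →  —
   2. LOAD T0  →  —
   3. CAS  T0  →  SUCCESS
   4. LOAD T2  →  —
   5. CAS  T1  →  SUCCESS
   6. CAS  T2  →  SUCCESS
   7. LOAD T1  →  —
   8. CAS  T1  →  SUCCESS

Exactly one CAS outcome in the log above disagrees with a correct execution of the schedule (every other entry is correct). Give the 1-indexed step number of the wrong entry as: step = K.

Correct run:
#1 T1 reads 5
#2 T0 reads 5
#3 T0 CAS(5→6) writes; counter now 6
#4 T2 reads 6
#5 T1 CAS(5→6) fails; counter now 6
#6 T2 CAS(6→7) writes; counter now 7
#7 T1 reads 7
#8 T1 CAS(7→8) writes; counter now 8
Flip is step 5.

step = 5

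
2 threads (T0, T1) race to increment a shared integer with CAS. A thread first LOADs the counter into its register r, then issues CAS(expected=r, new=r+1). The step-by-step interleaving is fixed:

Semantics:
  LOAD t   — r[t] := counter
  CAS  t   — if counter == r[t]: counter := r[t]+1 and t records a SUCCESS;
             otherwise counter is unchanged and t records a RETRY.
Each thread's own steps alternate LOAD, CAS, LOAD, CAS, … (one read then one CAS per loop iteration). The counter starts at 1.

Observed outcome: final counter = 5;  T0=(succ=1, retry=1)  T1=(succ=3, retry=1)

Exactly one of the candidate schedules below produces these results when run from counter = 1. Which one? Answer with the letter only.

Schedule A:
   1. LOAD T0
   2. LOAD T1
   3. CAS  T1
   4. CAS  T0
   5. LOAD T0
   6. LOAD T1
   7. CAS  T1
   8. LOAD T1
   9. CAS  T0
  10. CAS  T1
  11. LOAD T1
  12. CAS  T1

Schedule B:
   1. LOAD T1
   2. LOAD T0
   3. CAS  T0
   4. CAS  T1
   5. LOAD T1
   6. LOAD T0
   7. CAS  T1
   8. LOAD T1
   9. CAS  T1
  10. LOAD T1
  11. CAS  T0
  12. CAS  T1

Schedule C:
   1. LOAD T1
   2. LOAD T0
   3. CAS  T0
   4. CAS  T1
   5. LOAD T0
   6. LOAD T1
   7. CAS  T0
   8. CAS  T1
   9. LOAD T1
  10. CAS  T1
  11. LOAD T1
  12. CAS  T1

Tracing schedule B:
#1 T1 reads 1
#2 T0 reads 1
#3 T0 CAS(1→2) writes; counter now 2
#4 T1 CAS(1→2) fails; counter now 2
#5 T1 reads 2
#6 T0 reads 2
#7 T1 CAS(2→3) writes; counter now 3
#8 T1 reads 3
#9 T1 CAS(3→4) writes; counter now 4
#10 T1 reads 4
#11 T0 CAS(2→3) fails; counter now 4
#12 T1 CAS(4→5) writes; counter now 5

B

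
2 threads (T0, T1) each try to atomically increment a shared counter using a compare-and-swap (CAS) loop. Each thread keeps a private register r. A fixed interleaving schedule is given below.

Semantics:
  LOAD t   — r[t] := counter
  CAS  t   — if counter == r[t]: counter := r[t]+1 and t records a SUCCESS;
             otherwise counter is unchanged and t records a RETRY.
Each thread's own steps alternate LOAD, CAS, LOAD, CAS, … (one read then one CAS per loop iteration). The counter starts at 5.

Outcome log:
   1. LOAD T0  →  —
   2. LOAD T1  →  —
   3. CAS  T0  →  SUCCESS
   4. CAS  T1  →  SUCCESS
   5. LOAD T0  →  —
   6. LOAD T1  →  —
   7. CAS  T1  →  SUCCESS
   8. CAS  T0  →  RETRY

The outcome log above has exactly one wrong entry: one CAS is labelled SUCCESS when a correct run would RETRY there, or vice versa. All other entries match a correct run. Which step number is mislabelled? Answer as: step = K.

Reference trace:
[1] T0.load  rd  (counter 5, T0.r 5)
[2] T1.load  rd  (counter 5, T1.r 5)
[3] T0.cas  hit  (counter 6, T0.r 5)
[4] T1.cas  miss  (counter 6, T1.r 5)
[5] T0.load  rd  (counter 6, T0.r 6)
[6] T1.load  rd  (counter 6, T1.r 6)
[7] T1.cas  hit  (counter 7, T1.r 6)
[8] T0.cas  miss  (counter 7, T0.r 6)
Mismatch at 4.

step = 4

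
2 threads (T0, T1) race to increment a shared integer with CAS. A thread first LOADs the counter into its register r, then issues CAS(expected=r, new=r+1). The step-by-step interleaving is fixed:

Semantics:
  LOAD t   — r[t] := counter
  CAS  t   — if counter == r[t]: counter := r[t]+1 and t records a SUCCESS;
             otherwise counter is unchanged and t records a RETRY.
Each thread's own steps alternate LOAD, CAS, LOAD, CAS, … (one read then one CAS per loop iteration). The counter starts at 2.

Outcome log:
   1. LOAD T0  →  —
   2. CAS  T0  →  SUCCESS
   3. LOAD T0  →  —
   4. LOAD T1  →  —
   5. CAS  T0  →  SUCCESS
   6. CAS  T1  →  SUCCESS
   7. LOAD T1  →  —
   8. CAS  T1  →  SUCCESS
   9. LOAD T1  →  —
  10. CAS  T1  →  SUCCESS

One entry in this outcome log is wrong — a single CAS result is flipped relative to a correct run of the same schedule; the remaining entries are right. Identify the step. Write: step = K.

Re-executing:
   1) LOAD T0:  M=2  r_T0=2
   2) CAS  T0:  M=3  r_T0=2 ✓
   3) LOAD T0:  M=3  r_T0=3
   4) LOAD T1:  M=3  r_T1=3
   5) CAS  T0:  M=4  r_T0=3 ✓
   6) CAS  T1:  M=4  r_T1=3 ✗
   7) LOAD T1:  M=4  r_T1=4
   8) CAS  T1:  M=5  r_T1=4 ✓
   9) LOAD T1:  M=5  r_T1=5
  10) CAS  T1:  M=6  r_T1=5 ✓
Mismatch at 6.

step = 6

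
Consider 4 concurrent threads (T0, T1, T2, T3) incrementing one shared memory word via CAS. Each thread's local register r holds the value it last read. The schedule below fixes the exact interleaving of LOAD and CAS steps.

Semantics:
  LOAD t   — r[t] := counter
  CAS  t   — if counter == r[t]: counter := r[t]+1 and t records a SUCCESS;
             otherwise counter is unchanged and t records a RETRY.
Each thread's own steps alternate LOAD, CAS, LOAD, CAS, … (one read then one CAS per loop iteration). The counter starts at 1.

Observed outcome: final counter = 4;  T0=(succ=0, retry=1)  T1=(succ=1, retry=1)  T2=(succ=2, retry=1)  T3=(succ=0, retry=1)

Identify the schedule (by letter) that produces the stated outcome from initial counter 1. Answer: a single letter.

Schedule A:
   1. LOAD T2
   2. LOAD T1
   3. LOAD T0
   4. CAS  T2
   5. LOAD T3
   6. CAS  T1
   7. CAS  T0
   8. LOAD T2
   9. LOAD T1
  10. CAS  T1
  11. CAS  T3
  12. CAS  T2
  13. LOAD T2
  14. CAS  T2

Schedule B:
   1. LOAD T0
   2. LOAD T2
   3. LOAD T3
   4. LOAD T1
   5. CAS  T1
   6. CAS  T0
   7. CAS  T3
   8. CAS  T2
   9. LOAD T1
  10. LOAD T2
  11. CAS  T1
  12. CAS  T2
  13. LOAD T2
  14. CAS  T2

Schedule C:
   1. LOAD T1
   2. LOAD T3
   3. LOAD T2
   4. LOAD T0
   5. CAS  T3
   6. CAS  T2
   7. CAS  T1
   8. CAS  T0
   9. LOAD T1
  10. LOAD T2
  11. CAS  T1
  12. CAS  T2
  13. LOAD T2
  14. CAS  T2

A

Simulating candidate A:
T2 LOAD — after: cnt=1, r=1 — load
T1 LOAD — after: cnt=1, r=1 — load
T0 LOAD — after: cnt=1, r=1 — load
T2 CAS — after: cnt=2, r=1 — ok
T3 LOAD — after: cnt=2, r=2 — load
T1 CAS — after: cnt=2, r=1 — retry
T0 CAS — after: cnt=2, r=1 — retry
T2 LOAD — after: cnt=2, r=2 — load
T1 LOAD — after: cnt=2, r=2 — load
T1 CAS — after: cnt=3, r=2 — ok
T3 CAS — after: cnt=3, r=2 — retry
T2 CAS — after: cnt=3, r=2 — retry
T2 LOAD — after: cnt=3, r=3 — load
T2 CAS — after: cnt=4, r=3 — ok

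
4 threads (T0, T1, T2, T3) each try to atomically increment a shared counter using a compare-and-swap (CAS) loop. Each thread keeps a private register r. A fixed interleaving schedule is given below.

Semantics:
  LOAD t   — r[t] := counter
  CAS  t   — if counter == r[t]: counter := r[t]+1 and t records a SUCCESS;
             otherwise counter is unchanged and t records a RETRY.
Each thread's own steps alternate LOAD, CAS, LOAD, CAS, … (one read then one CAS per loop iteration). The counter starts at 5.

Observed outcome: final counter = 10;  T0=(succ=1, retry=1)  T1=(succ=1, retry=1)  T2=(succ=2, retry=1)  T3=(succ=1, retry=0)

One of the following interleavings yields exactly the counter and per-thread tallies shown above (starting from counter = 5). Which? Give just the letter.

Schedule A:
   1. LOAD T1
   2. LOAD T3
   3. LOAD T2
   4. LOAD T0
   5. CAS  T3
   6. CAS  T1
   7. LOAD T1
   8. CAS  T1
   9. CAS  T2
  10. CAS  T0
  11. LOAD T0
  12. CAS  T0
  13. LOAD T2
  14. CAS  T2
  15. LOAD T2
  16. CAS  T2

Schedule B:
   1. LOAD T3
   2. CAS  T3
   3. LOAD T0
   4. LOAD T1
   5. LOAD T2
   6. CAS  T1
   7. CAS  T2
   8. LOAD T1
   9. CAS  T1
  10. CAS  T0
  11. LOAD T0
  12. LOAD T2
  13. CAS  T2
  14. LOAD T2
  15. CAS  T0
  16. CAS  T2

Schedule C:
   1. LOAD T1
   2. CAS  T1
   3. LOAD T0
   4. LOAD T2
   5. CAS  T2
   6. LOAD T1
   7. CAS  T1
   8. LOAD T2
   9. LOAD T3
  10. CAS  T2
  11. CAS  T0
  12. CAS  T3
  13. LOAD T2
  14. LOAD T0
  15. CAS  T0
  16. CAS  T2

Run A:
T1 LOAD — after: cnt=5, r=5 — load
T3 LOAD — after: cnt=5, r=5 — load
T2 LOAD — after: cnt=5, r=5 — load
T0 LOAD — after: cnt=5, r=5 — load
T3 CAS — after: cnt=6, r=5 — ok
T1 CAS — after: cnt=6, r=5 — retry
T1 LOAD — after: cnt=6, r=6 — load
T1 CAS — after: cnt=7, r=6 — ok
T2 CAS — after: cnt=7, r=5 — retry
T0 CAS — after: cnt=7, r=5 — retry
T0 LOAD — after: cnt=7, r=7 — load
T0 CAS — after: cnt=8, r=7 — ok
T2 LOAD — after: cnt=8, r=8 — load
T2 CAS — after: cnt=9, r=8 — ok
T2 LOAD — after: cnt=9, r=9 — load
T2 CAS — after: cnt=10, r=9 — ok

A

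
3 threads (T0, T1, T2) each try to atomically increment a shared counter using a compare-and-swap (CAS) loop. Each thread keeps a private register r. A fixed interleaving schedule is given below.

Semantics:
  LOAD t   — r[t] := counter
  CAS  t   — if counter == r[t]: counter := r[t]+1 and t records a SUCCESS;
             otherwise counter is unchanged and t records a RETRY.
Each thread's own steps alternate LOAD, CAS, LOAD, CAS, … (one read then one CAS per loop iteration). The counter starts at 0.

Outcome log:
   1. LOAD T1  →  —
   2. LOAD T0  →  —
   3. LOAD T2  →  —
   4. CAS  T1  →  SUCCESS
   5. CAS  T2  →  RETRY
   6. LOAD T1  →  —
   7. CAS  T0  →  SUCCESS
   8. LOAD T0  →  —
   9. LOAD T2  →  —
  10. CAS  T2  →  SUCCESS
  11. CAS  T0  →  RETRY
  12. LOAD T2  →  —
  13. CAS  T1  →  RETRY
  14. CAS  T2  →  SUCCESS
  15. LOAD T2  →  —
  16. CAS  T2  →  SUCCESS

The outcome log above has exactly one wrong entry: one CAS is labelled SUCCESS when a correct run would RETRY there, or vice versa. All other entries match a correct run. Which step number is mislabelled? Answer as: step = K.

Re-executing:
1. LOAD T1 → mem=0 r[T1]=0 [LOAD]
2. LOAD T0 → mem=0 r[T0]=0 [LOAD]
3. LOAD T2 → mem=0 r[T2]=0 [LOAD]
4. CAS T1 → mem=1 r[T1]=0 [OK]
5. CAS T2 → mem=1 r[T2]=0 [RETRY]
6. LOAD T1 → mem=1 r[T1]=1 [LOAD]
7. CAS T0 → mem=1 r[T0]=0 [RETRY]
8. LOAD T0 → mem=1 r[T0]=1 [LOAD]
9. LOAD T2 → mem=1 r[T2]=1 [LOAD]
10. CAS T2 → mem=2 r[T2]=1 [OK]
11. CAS T0 → mem=2 r[T0]=1 [RETRY]
12. LOAD T2 → mem=2 r[T2]=2 [LOAD]
13. CAS T1 → mem=2 r[T1]=1 [RETRY]
14. CAS T2 → mem=3 r[T2]=2 [OK]
15. LOAD T2 → mem=3 r[T2]=3 [LOAD]
16. CAS T2 → mem=4 r[T2]=3 [OK]
Mismatch at 7.

step = 7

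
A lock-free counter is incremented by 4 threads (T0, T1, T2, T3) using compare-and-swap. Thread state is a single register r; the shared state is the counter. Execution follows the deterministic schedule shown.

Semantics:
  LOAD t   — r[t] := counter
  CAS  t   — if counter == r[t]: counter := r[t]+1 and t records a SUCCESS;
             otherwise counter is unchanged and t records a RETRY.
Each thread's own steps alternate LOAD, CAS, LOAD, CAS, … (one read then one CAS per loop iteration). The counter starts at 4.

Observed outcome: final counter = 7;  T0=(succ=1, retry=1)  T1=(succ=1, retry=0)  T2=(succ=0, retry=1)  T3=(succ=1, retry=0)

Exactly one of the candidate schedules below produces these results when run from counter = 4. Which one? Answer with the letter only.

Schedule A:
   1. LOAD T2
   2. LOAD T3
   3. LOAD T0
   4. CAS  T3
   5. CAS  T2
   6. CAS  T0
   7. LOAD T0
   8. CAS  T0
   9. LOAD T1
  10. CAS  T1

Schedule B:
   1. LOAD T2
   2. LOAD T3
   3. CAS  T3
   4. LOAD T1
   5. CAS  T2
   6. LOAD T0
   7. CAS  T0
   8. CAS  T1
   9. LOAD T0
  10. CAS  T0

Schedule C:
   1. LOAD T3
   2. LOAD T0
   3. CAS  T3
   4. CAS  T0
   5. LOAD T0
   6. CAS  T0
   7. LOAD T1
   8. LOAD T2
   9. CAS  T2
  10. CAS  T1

A

Run A:
T2 LOAD — after: cnt=4, r=4 — load
T3 LOAD — after: cnt=4, r=4 — load
T0 LOAD — after: cnt=4, r=4 — load
T3 CAS — after: cnt=5, r=4 — ok
T2 CAS — after: cnt=5, r=4 — retry
T0 CAS — after: cnt=5, r=4 — retry
T0 LOAD — after: cnt=5, r=5 — load
T0 CAS — after: cnt=6, r=5 — ok
T1 LOAD — after: cnt=6, r=6 — load
T1 CAS — after: cnt=7, r=6 — ok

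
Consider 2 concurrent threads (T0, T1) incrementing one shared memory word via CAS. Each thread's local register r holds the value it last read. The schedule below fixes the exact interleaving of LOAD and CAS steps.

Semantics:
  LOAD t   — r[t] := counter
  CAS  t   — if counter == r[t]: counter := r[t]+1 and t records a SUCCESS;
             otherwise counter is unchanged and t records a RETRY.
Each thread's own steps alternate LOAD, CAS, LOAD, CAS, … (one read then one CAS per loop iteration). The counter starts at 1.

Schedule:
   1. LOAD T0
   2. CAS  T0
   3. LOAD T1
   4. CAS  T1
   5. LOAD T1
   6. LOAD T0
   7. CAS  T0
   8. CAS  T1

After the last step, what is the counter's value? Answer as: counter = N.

1. LOAD T0 → mem=1 r[T0]=1 [LOAD]
2. CAS T0 → mem=2 r[T0]=1 [OK]
3. LOAD T1 → mem=2 r[T1]=2 [LOAD]
4. CAS T1 → mem=3 r[T1]=2 [OK]
5. LOAD T1 → mem=3 r[T1]=3 [LOAD]
6. LOAD T0 → mem=3 r[T0]=3 [LOAD]
7. CAS T0 → mem=4 r[T0]=3 [OK]
8. CAS T1 → mem=4 r[T1]=3 [RETRY]

counter = 4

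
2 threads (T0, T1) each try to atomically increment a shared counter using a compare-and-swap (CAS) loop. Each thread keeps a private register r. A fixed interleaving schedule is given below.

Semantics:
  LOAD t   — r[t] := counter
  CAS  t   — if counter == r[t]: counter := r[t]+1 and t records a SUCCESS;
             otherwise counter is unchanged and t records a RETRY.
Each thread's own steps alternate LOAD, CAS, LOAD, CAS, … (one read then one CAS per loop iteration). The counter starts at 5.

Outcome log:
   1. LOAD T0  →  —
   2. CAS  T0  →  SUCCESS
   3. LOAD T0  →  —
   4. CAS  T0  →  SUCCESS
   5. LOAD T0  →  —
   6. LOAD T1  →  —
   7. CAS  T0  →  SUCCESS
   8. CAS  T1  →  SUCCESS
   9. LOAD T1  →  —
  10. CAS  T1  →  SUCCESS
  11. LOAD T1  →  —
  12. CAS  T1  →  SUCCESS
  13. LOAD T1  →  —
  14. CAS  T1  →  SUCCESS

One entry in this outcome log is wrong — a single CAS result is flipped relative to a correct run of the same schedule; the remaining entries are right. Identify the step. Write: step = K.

Correct run:
   1) LOAD T0:  M=5  r_T0=5
   2) CAS  T0:  M=6  r_T0=5 ✓
   3) LOAD T0:  M=6  r_T0=6
   4) CAS  T0:  M=7  r_T0=6 ✓
   5) LOAD T0:  M=7  r_T0=7
   6) LOAD T1:  M=7  r_T1=7
   7) CAS  T0:  M=8  r_T0=7 ✓
   8) CAS  T1:  M=8  r_T1=7 ✗
   9) LOAD T1:  M=8  r_T1=8
  10) CAS  T1:  M=9  r_T1=8 ✓
  11) LOAD T1:  M=9  r_T1=9
  12) CAS  T1:  M=10  r_T1=9 ✓
  13) LOAD T1:  M=10  r_T1=10
  14) CAS  T1:  M=11  r_T1=10 ✓
Flip is step 8.

step = 8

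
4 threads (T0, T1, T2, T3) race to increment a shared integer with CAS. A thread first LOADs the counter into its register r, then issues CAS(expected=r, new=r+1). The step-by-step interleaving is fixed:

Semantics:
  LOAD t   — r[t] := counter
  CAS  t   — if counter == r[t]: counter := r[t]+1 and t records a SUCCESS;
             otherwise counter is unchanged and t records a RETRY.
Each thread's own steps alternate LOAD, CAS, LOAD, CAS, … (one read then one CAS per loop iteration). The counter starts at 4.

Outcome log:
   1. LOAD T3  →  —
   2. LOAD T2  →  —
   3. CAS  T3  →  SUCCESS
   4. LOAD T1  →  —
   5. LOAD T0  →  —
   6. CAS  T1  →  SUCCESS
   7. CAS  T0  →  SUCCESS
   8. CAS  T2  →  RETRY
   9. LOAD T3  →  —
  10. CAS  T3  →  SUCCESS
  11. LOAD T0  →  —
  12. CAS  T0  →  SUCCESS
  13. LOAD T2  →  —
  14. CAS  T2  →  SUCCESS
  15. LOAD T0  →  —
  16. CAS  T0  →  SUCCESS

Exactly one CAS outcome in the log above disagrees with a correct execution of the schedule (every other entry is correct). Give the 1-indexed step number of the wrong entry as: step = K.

Reference trace:
#1 T3 reads 4
#2 T2 reads 4
#3 T3 CAS(4→5) writes; counter now 5
#4 T1 reads 5
#5 T0 reads 5
#6 T1 CAS(5→6) writes; counter now 6
#7 T0 CAS(5→6) fails; counter now 6
#8 T2 CAS(4→5) fails; counter now 6
#9 T3 reads 6
#10 T3 CAS(6→7) writes; counter now 7
#11 T0 reads 7
#12 T0 CAS(7→8) writes; counter now 8
#13 T2 reads 8
#14 T2 CAS(8→9) writes; counter now 9
#15 T0 reads 9
#16 T0 CAS(9→10) writes; counter now 10
Flip is step 7.

step = 7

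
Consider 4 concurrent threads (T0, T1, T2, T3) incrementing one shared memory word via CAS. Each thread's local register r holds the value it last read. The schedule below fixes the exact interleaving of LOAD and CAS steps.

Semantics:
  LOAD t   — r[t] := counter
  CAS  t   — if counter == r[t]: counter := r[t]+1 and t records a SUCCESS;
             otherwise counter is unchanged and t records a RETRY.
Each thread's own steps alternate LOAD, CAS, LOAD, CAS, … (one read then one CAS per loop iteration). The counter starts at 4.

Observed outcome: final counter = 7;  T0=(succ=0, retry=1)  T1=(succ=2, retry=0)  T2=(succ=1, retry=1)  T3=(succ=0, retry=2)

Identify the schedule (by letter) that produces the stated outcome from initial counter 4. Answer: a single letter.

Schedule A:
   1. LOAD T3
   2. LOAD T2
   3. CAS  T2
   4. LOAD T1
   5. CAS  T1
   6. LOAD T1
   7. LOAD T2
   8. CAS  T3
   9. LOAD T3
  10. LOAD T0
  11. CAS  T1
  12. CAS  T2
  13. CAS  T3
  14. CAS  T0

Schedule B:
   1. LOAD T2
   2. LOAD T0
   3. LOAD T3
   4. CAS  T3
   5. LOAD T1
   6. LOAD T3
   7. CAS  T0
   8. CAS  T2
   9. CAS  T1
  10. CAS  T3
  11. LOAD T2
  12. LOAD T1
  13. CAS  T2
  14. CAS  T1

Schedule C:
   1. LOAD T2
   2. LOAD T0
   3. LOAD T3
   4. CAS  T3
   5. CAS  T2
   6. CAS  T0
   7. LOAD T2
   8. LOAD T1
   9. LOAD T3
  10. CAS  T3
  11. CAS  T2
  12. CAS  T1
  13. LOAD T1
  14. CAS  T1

Simulating candidate A:
[1] T3.load  rd  (counter 4, T3.r 4)
[2] T2.load  rd  (counter 4, T2.r 4)
[3] T2.cas  hit  (counter 5, T2.r 4)
[4] T1.load  rd  (counter 5, T1.r 5)
[5] T1.cas  hit  (counter 6, T1.r 5)
[6] T1.load  rd  (counter 6, T1.r 6)
[7] T2.load  rd  (counter 6, T2.r 6)
[8] T3.cas  miss  (counter 6, T3.r 4)
[9] T3.load  rd  (counter 6, T3.r 6)
[10] T0.load  rd  (counter 6, T0.r 6)
[11] T1.cas  hit  (counter 7, T1.r 6)
[12] T2.cas  miss  (counter 7, T2.r 6)
[13] T3.cas  miss  (counter 7, T3.r 6)
[14] T0.cas  miss  (counter 7, T0.r 6)

A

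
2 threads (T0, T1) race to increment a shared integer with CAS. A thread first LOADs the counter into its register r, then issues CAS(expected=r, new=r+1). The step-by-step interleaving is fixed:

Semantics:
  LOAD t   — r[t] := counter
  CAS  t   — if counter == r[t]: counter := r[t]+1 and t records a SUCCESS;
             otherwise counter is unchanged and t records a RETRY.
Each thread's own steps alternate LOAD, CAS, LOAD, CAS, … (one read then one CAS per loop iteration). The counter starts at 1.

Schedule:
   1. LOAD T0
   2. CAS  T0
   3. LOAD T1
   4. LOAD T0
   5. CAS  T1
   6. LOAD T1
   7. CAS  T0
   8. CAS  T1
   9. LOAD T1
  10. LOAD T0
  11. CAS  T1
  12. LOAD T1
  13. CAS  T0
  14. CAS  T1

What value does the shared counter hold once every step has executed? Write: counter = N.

step 1: T0 LOAD ⇒ load; ctr=1 reg=1
step 2: T0 CAS ⇒ ok; ctr=2 reg=1
step 3: T1 LOAD ⇒ load; ctr=2 reg=2
step 4: T0 LOAD ⇒ load; ctr=2 reg=2
step 5: T1 CAS ⇒ ok; ctr=3 reg=2
step 6: T1 LOAD ⇒ load; ctr=3 reg=3
step 7: T0 CAS ⇒ retry; ctr=3 reg=2
step 8: T1 CAS ⇒ ok; ctr=4 reg=3
step 9: T1 LOAD ⇒ load; ctr=4 reg=4
step 10: T0 LOAD ⇒ load; ctr=4 reg=4
step 11: T1 CAS ⇒ ok; ctr=5 reg=4
step 12: T1 LOAD ⇒ load; ctr=5 reg=5
step 13: T0 CAS ⇒ retry; ctr=5 reg=4
step 14: T1 CAS ⇒ ok; ctr=6 reg=5

counter = 6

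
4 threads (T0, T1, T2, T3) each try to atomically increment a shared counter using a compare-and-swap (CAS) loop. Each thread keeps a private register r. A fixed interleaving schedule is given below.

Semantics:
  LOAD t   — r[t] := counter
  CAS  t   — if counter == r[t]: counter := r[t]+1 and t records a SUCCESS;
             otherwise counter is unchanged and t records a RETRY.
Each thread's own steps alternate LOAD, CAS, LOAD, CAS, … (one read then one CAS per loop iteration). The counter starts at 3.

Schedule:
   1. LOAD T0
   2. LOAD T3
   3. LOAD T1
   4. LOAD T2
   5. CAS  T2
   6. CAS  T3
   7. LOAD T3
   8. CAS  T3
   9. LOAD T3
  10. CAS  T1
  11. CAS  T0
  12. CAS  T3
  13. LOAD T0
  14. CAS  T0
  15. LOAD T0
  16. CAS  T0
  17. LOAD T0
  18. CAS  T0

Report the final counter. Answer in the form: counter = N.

counter = 9

1. LOAD T0 → mem=3 r[T0]=3 [LOAD]
2. LOAD T3 → mem=3 r[T3]=3 [LOAD]
3. LOAD T1 → mem=3 r[T1]=3 [LOAD]
4. LOAD T2 → mem=3 r[T2]=3 [LOAD]
5. CAS T2 → mem=4 r[T2]=3 [OK]
6. CAS T3 → mem=4 r[T3]=3 [RETRY]
7. LOAD T3 → mem=4 r[T3]=4 [LOAD]
8. CAS T3 → mem=5 r[T3]=4 [OK]
9. LOAD T3 → mem=5 r[T3]=5 [LOAD]
10. CAS T1 → mem=5 r[T1]=3 [RETRY]
11. CAS T0 → mem=5 r[T0]=3 [RETRY]
12. CAS T3 → mem=6 r[T3]=5 [OK]
13. LOAD T0 → mem=6 r[T0]=6 [LOAD]
14. CAS T0 → mem=7 r[T0]=6 [OK]
15. LOAD T0 → mem=7 r[T0]=7 [LOAD]
16. CAS T0 → mem=8 r[T0]=7 [OK]
17. LOAD T0 → mem=8 r[T0]=8 [LOAD]
18. CAS T0 → mem=9 r[T0]=8 [OK]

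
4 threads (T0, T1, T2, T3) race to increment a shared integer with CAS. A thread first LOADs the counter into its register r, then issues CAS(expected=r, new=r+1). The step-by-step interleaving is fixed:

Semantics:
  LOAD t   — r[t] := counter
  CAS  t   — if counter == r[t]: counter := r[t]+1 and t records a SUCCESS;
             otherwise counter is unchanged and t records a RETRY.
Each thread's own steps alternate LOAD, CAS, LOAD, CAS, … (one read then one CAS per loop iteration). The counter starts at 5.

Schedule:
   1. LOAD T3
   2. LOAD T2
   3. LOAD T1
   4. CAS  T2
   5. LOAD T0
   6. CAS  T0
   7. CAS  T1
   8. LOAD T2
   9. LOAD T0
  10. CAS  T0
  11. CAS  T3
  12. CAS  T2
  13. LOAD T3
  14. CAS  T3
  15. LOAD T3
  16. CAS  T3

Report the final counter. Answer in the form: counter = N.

T3 LOAD — after: cnt=5, r=5 — load
T2 LOAD — after: cnt=5, r=5 — load
T1 LOAD — after: cnt=5, r=5 — load
T2 CAS — after: cnt=6, r=5 — ok
T0 LOAD — after: cnt=6, r=6 — load
T0 CAS — after: cnt=7, r=6 — ok
T1 CAS — after: cnt=7, r=5 — retry
T2 LOAD — after: cnt=7, r=7 — load
T0 LOAD — after: cnt=7, r=7 — load
T0 CAS — after: cnt=8, r=7 — ok
T3 CAS — after: cnt=8, r=5 — retry
T2 CAS — after: cnt=8, r=7 — retry
T3 LOAD — after: cnt=8, r=8 — load
T3 CAS — after: cnt=9, r=8 — ok
T3 LOAD — after: cnt=9, r=9 — load
T3 CAS — after: cnt=10, r=9 — ok

counter = 10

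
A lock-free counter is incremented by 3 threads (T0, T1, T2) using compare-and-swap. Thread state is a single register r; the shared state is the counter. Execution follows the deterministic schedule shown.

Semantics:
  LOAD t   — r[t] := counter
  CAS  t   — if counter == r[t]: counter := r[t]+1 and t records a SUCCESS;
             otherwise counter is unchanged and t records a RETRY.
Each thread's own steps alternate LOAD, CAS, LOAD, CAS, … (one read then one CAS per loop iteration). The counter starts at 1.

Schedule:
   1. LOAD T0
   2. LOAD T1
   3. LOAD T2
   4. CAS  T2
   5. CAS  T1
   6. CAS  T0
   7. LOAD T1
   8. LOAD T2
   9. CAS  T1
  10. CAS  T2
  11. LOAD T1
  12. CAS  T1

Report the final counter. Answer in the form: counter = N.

counter = 4

#1 T0 reads 1
#2 T1 reads 1
#3 T2 reads 1
#4 T2 CAS(1→2) writes; counter now 2
#5 T1 CAS(1→2) fails; counter now 2
#6 T0 CAS(1→2) fails; counter now 2
#7 T1 reads 2
#8 T2 reads 2
#9 T1 CAS(2→3) writes; counter now 3
#10 T2 CAS(2→3) fails; counter now 3
#11 T1 reads 3
#12 T1 CAS(3→4) writes; counter now 4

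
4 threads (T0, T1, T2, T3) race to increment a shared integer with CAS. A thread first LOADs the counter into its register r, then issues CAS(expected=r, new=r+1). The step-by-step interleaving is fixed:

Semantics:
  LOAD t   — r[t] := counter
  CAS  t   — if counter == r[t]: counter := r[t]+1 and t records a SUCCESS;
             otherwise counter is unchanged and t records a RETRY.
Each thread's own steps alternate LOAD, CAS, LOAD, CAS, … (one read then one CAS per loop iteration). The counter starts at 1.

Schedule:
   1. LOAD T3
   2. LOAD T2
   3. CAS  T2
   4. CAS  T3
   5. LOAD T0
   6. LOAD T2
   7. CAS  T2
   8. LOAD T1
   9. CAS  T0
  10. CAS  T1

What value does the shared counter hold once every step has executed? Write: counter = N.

counter = 4

   1) LOAD T3:  M=1  r_T3=1
   2) LOAD T2:  M=1  r_T2=1
   3) CAS  T2:  M=2  r_T2=1 ✓
   4) CAS  T3:  M=2  r_T3=1 ✗
   5) LOAD T0:  M=2  r_T0=2
   6) LOAD T2:  M=2  r_T2=2
   7) CAS  T2:  M=3  r_T2=2 ✓
   8) LOAD T1:  M=3  r_T1=3
   9) CAS  T0:  M=3  r_T0=2 ✗
  10) CAS  T1:  M=4  r_T1=3 ✓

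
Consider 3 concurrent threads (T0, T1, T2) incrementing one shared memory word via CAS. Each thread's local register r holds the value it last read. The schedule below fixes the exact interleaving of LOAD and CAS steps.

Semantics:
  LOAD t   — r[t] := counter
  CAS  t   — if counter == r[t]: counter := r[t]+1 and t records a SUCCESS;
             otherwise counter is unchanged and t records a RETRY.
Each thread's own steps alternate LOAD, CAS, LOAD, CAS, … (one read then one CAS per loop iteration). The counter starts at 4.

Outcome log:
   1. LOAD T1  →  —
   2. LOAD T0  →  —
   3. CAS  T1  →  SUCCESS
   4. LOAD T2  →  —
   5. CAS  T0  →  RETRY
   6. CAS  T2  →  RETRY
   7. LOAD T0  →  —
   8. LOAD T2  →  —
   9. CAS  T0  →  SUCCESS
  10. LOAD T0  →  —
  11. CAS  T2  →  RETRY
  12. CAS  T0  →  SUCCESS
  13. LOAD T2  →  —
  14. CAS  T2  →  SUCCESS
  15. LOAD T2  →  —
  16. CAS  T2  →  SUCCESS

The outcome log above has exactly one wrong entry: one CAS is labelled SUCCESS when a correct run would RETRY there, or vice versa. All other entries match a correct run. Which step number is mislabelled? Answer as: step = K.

Reference trace:
   1) LOAD T1:  M=4  r_T1=4
   2) LOAD T0:  M=4  r_T0=4
   3) CAS  T1:  M=5  r_T1=4 ✓
   4) LOAD T2:  M=5  r_T2=5
   5) CAS  T0:  M=5  r_T0=4 ✗
   6) CAS  T2:  M=6  r_T2=5 ✓
   7) LOAD T0:  M=6  r_T0=6
   8) LOAD T2:  M=6  r_T2=6
   9) CAS  T0:  M=7  r_T0=6 ✓
  10) LOAD T0:  M=7  r_T0=7
  11) CAS  T2:  M=7  r_T2=6 ✗
  12) CAS  T0:  M=8  r_T0=7 ✓
  13) LOAD T2:  M=8  r_T2=8
  14) CAS  T2:  M=9  r_T2=8 ✓
  15) LOAD T2:  M=9  r_T2=9
  16) CAS  T2:  M=10  r_T2=9 ✓
Flip is step 6.

step = 6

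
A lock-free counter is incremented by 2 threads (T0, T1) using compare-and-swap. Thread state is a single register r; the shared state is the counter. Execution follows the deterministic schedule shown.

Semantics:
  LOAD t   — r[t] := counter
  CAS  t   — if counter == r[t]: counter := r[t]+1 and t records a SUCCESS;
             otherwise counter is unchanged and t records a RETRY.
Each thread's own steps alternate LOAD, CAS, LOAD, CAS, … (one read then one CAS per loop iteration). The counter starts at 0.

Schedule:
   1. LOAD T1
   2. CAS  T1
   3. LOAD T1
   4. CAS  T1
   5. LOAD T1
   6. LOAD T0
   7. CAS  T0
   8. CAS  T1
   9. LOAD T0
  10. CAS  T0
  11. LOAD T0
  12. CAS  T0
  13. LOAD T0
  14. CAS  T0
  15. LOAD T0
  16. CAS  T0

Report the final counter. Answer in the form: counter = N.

counter = 7

1. LOAD T1 → mem=0 r[T1]=0 [LOAD]
2. CAS T1 → mem=1 r[T1]=0 [OK]
3. LOAD T1 → mem=1 r[T1]=1 [LOAD]
4. CAS T1 → mem=2 r[T1]=1 [OK]
5. LOAD T1 → mem=2 r[T1]=2 [LOAD]
6. LOAD T0 → mem=2 r[T0]=2 [LOAD]
7. CAS T0 → mem=3 r[T0]=2 [OK]
8. CAS T1 → mem=3 r[T1]=2 [RETRY]
9. LOAD T0 → mem=3 r[T0]=3 [LOAD]
10. CAS T0 → mem=4 r[T0]=3 [OK]
11. LOAD T0 → mem=4 r[T0]=4 [LOAD]
12. CAS T0 → mem=5 r[T0]=4 [OK]
13. LOAD T0 → mem=5 r[T0]=5 [LOAD]
14. CAS T0 → mem=6 r[T0]=5 [OK]
15. LOAD T0 → mem=6 r[T0]=6 [LOAD]
16. CAS T0 → mem=7 r[T0]=6 [OK]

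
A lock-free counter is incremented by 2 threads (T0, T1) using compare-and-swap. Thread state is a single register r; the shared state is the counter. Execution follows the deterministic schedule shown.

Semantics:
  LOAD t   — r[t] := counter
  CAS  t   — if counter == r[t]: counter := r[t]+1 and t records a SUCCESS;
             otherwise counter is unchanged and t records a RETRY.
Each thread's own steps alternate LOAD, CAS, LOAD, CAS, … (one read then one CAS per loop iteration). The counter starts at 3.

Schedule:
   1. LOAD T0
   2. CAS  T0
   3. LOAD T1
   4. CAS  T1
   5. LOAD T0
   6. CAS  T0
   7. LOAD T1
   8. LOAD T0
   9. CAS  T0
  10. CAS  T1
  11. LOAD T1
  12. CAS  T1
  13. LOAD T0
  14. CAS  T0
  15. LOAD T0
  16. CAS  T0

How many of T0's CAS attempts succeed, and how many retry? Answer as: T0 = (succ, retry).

   1) LOAD T0:  M=3  r_T0=3
   2) CAS  T0:  M=4  r_T0=3 ✓
   3) LOAD T1:  M=4  r_T1=4
   4) CAS  T1:  M=5  r_T1=4 ✓
   5) LOAD T0:  M=5  r_T0=5
   6) CAS  T0:  M=6  r_T0=5 ✓
   7) LOAD T1:  M=6  r_T1=6
   8) LOAD T0:  M=6  r_T0=6
   9) CAS  T0:  M=7  r_T0=6 ✓
  10) CAS  T1:  M=7  r_T1=6 ✗
  11) LOAD T1:  M=7  r_T1=7
  12) CAS  T1:  M=8  r_T1=7 ✓
  13) LOAD T0:  M=8  r_T0=8
  14) CAS  T0:  M=9  r_T0=8 ✓
  15) LOAD T0:  M=9  r_T0=9
  16) CAS  T0:  M=10  r_T0=9 ✓

T0 = (5, 0)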